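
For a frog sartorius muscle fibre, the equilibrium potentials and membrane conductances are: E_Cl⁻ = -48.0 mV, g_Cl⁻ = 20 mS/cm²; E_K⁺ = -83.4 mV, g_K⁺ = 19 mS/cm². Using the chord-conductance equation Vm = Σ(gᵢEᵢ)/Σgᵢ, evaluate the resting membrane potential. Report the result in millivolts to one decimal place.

-65.2 mV

Σ gᵢEᵢ = 20·(-48.0) + 19·(-83.4) = -2544.60
Σ gᵢ = 20 + 19 = 39
Vm = -2544.60 / 39 = -65.25 mV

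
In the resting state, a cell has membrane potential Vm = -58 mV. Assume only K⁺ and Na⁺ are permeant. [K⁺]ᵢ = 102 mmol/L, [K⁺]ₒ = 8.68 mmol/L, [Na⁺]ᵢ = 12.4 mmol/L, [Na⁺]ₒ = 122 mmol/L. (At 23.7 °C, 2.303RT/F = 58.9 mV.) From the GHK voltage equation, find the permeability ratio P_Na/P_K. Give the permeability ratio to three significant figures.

Let α = P_Na/P_K. GHK: Vm = 58.9·log₁₀[(Kₒ + α·Naₒ)/(Kᵢ + α·Naᵢ)].
10^(Vm/58.9) = 10^(-58.0/58.9) = 0.10358
So 0.10358·(Kᵢ + α·Naᵢ) = Kₒ + α·Naₒ → α = (0.10358·102.0 − 8.68) / (122.0 − 0.10358·12.4)
α = (10.57 − 8.68) / (122.0 − 1.284) = 1.885/120.7 = 0.01562

0.0156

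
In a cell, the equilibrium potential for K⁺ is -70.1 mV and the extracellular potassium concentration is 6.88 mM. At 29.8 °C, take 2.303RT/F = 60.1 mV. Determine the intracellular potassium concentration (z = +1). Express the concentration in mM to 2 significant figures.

Nernst: E = (60.1/1) · log₁₀([out]/[in]), so log₁₀([out]/[in]) = -70.1 × 1 / 60.1 = -1.1664.
[out]/[in] = 10^(-1.1664) = 0.06817.
[in] = 6.88 / 0.06817 = 100.9 mM.

100 mM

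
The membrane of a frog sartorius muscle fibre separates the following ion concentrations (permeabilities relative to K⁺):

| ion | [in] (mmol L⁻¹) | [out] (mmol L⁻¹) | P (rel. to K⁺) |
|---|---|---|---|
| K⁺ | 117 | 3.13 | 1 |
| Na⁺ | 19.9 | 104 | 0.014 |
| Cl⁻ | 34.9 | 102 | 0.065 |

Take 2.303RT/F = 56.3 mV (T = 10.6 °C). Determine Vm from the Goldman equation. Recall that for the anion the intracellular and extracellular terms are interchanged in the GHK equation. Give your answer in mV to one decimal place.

-70.8 mV

Vm = 56.3 · log₁₀[(Σ P·[cation]ₒ + Σ P·[anion]ᵢ) / (Σ P·[cation]ᵢ + Σ P·[anion]ₒ)]
Numerator = 1×3.13 + 0.014×104 + 0.065×34.9 = 6.854
Denominator = 1×117 + 0.014×19.9 + 0.065×102 = 123.9
Vm = 56.3 · log₁₀(0.055319) = 56.3 × (-1.2571) = -70.78 mV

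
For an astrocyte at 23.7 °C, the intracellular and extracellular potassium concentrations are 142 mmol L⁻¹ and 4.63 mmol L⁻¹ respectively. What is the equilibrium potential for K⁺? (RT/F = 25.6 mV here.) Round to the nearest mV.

-88 mV

E = (25.6/z) · ln([K⁺]_out/[K⁺]_in) with z = +1.
= (25.6/1) · ln(4.63/142) = 25.60 · ln(0.03261)
= 25.60 · (-3.4233) = -87.64 mV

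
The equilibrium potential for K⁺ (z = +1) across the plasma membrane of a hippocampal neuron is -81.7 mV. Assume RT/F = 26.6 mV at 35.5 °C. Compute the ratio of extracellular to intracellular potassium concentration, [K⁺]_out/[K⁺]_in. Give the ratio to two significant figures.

ln([out]/[in]) = E·z/(26.6) = -81.7 × 1 / 26.6 = -3.0714
[out]/[in] = e^(-3.0714) = 0.04635

0.046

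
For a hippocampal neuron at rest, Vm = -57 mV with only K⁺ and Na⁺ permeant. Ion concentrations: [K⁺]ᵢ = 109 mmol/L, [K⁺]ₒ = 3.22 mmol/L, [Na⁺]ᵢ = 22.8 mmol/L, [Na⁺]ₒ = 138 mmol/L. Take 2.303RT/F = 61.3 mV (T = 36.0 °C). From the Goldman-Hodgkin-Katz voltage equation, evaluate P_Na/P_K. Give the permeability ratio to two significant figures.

Let α = P_Na/P_K. GHK: Vm = 61.3·log₁₀[(Kₒ + α·Naₒ)/(Kᵢ + α·Naᵢ)].
10^(Vm/61.3) = 10^(-57.0/61.3) = 0.11753
So 0.11753·(Kᵢ + α·Naᵢ) = Kₒ + α·Naₒ → α = (0.11753·109.0 − 3.22) / (138.0 − 0.11753·22.8)
α = (12.81 − 3.22) / (138.0 − 2.68) = 9.591/135.3 = 0.07087

0.071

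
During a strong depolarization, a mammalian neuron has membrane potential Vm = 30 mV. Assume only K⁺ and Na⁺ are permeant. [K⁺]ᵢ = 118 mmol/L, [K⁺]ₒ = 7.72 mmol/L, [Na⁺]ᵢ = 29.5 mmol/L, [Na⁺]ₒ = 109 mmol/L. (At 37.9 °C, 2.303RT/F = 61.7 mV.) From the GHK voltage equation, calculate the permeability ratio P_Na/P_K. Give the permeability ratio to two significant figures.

19

Let α = P_Na/P_K. GHK: Vm = 61.7·log₁₀[(Kₒ + α·Naₒ)/(Kᵢ + α·Naᵢ)].
10^(Vm/61.7) = 10^(30.0/61.7) = 3.0635
So 3.0635·(Kᵢ + α·Naᵢ) = Kₒ + α·Naₒ → α = (3.0635·118.0 − 7.72) / (109.0 − 3.0635·29.5)
α = (361.5 − 7.72) / (109.0 − 90.37) = 353.8/18.63 = 18.99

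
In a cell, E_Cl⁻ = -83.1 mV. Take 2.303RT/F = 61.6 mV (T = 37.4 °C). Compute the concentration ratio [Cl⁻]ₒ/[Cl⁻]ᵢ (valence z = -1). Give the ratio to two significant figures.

22

log₁₀([out]/[in]) = E·z/(61.6) = -83.1 × -1 / 61.6 = 1.3490
[out]/[in] = 10^(1.3490) = 22.34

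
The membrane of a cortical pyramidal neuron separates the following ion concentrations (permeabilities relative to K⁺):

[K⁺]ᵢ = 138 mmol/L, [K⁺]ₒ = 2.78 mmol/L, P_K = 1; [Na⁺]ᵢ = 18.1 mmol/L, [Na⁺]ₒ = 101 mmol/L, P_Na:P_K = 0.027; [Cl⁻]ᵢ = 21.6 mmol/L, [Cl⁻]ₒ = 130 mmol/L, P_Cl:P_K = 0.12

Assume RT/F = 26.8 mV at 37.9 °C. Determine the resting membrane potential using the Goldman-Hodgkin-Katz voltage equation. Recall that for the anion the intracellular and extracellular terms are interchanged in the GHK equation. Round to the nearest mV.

Vm = 26.8 · ln[(Σ P·[cation]ₒ + Σ P·[anion]ᵢ) / (Σ P·[cation]ᵢ + Σ P·[anion]ₒ)]
Numerator = 1×2.78 + 0.027×101 + 0.12×21.6 = 8.099
Denominator = 1×138 + 0.027×18.1 + 0.12×130 = 154.1
Vm = 26.8 · ln(0.052561) = 26.8 × (-2.9458) = -78.95 mV

-79 mV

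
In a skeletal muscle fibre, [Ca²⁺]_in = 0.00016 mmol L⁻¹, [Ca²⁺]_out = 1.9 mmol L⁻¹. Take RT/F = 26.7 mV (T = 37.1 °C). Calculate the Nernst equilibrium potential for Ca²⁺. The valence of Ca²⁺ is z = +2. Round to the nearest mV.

125 mV

E = (26.7/z) · ln([Ca²⁺]_out/[Ca²⁺]_in) with z = +2.
= (26.7/2) · ln(1.9/0.00016) = 13.35 · ln(1.187e+04)
= 13.35 · (9.3822) = 125.25 mV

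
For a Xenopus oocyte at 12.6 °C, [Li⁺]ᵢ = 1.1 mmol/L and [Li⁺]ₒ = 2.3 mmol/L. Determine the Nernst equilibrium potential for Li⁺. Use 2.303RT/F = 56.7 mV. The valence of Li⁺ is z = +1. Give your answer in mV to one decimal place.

E = (56.7/z) · log₁₀([Li⁺]_out/[Li⁺]_in) with z = +1.
= (56.7/1) · log₁₀(2.3/1.1) = 56.70 · log₁₀(2.091)
= 56.70 · (0.3203) = 18.16 mV

18.2 mV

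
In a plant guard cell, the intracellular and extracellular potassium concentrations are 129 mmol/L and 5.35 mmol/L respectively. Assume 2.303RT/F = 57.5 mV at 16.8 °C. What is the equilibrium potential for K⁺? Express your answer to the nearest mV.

-79 mV

E = (57.5/z) · log₁₀([K⁺]_out/[K⁺]_in) with z = +1.
= (57.5/1) · log₁₀(5.35/129) = 57.50 · log₁₀(0.04147)
= 57.50 · (-1.3822) = -79.48 mV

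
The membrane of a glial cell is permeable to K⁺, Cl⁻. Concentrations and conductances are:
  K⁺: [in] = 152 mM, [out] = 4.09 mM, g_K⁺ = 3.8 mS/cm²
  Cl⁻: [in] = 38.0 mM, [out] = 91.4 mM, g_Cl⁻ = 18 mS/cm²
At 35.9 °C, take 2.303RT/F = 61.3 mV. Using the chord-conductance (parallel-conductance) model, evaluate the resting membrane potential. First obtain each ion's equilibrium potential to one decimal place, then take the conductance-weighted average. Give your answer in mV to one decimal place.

-36.1 mV

E_K⁺ = (61.3/1)·log₁₀(4.09/152) = -96.2 mV
E_Cl⁻ = (61.3/-1)·log₁₀(91.4/38.0) = -23.4 mV
Vm = (Σ gᵢEᵢ)/(Σ gᵢ) = (3.8·-96.2 + 18·-23.4) / (3.8 + 18)
= -786.76 / 21.8 = -36.09 mV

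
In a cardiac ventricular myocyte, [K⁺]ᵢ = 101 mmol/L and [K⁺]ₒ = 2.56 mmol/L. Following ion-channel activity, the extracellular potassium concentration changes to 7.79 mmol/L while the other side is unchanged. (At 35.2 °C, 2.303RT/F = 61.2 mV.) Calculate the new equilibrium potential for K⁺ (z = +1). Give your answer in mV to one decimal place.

After the shift: [K⁺]_out = 7.79, [K⁺]_in = 101 mmol/L.
E_new = (61.2/1)·log₁₀(7.79/101) = 61.20 · (-1.1128) = -68.10 mV

-68.1 mV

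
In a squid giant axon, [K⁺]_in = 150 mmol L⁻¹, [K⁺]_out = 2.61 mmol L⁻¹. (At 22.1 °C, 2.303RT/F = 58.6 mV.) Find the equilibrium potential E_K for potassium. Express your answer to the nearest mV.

-103 mV

E = (58.6/z) · log₁₀([K⁺]_out/[K⁺]_in) with z = +1.
= (58.6/1) · log₁₀(2.61/150) = 58.60 · log₁₀(0.0174)
= 58.60 · (-1.7595) = -103.10 mV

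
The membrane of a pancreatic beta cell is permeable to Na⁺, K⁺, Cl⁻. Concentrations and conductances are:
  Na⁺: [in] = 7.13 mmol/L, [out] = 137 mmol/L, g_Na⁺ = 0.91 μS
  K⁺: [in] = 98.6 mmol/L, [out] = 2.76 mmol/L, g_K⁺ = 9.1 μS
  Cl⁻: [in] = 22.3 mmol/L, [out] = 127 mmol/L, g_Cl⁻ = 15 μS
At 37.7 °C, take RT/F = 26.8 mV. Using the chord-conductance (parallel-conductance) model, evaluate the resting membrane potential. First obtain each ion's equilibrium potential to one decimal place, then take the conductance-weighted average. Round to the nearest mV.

-60 mV

E_Na⁺ = (26.8/1)·ln(137/7.13) = 79.2 mV
E_K⁺ = (26.8/1)·ln(2.76/98.6) = -95.8 mV
E_Cl⁻ = (26.8/-1)·ln(127/22.3) = -46.6 mV
Vm = (Σ gᵢEᵢ)/(Σ gᵢ) = (0.91·79.2 + 9.1·-95.8 + 15·-46.6) / (0.91 + 9.1 + 15)
= -1498.71 / 25.01 = -59.92 mV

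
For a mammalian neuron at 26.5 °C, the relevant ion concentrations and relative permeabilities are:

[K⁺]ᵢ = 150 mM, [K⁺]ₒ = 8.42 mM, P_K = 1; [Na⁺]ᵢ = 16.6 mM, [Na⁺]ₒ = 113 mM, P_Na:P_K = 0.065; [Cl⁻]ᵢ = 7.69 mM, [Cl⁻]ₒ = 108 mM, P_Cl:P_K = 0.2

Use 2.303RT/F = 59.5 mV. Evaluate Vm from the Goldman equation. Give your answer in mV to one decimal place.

Vm = 59.5 · log₁₀[(Σ P·[cation]ₒ + Σ P·[anion]ᵢ) / (Σ P·[cation]ᵢ + Σ P·[anion]ₒ)]
Numerator = 1×8.42 + 0.065×113 + 0.2×7.69 = 17.3
Denominator = 1×150 + 0.065×16.6 + 0.2×108 = 172.7
Vm = 59.5 · log₁₀(0.1002) = 59.5 × (-0.9991) = -59.45 mV

-59.4 mV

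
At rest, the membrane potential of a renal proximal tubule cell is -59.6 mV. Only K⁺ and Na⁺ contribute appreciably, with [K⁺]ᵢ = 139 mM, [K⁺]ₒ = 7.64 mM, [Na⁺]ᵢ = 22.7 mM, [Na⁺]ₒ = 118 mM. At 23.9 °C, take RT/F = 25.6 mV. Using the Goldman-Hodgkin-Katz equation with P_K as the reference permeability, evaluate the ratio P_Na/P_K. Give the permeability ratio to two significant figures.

Let α = P_Na/P_K. GHK: Vm = 25.6·ln[(Kₒ + α·Naₒ)/(Kᵢ + α·Naᵢ)].
e^(Vm/25.6) = e^(-59.6/25.6) = 0.097478
So 0.097478·(Kᵢ + α·Naᵢ) = Kₒ + α·Naₒ → α = (0.097478·139.0 − 7.64) / (118.0 − 0.097478·22.7)
α = (13.55 − 7.64) / (118.0 − 2.213) = 5.909/115.8 = 0.05104

0.051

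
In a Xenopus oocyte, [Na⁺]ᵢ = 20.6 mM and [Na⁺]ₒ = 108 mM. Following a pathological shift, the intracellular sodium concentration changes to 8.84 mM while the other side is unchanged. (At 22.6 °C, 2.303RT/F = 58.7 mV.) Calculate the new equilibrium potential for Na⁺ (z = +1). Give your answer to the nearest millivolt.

64 mV

After the shift: [Na⁺]_out = 108, [Na⁺]_in = 8.84 mM.
E_new = (58.7/1)·log₁₀(108/8.84) = 58.70 · (1.0870) = 63.81 mV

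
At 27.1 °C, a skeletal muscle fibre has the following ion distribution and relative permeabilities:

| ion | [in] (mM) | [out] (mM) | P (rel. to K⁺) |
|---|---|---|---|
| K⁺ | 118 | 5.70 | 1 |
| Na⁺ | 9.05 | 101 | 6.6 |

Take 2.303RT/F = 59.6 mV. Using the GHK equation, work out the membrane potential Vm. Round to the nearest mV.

34 mV

Vm = 59.6 · log₁₀[(Σ P·[cation]ₒ + Σ P·[anion]ᵢ) / (Σ P·[cation]ᵢ + Σ P·[anion]ₒ)]
Numerator = 1×5.70 + 6.6×101 = 672.3
Denominator = 1×118 + 6.6×9.05 = 177.7
Vm = 59.6 · log₁₀(3.7827) = 59.6 × (0.5778) = 34.44 mV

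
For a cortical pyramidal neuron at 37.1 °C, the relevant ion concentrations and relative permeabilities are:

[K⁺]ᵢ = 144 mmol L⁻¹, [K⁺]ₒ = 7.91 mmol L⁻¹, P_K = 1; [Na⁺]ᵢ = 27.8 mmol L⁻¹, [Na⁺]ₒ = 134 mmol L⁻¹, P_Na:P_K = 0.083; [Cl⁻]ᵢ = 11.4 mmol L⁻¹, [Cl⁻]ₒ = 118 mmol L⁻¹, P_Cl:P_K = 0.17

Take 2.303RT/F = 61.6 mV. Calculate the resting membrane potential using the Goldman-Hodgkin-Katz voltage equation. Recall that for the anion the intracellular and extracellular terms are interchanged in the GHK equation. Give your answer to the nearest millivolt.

-55 mV

Vm = 61.6 · log₁₀[(Σ P·[cation]ₒ + Σ P·[anion]ᵢ) / (Σ P·[cation]ᵢ + Σ P·[anion]ₒ)]
Numerator = 1×7.91 + 0.083×134 + 0.17×11.4 = 20.97
Denominator = 1×144 + 0.083×27.8 + 0.17×118 = 166.4
Vm = 61.6 · log₁₀(0.12605) = 61.6 × (-0.8995) = -55.41 mV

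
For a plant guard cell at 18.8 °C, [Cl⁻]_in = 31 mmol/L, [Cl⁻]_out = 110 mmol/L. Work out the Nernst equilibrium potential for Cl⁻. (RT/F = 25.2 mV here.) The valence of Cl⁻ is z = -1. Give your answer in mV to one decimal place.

-31.9 mV

E = (25.2/z) · ln([Cl⁻]_out/[Cl⁻]_in) with z = -1.
For an anion, dividing by z = -1 reverses the sign.
= (25.2/-1) · ln(110/31) = -25.20 · ln(3.548)
= -25.20 · (1.2665) = -31.92 mV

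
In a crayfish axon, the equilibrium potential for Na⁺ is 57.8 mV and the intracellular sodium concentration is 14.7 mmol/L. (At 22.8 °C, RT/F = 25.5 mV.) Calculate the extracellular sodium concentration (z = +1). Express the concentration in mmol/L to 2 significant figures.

140 mmol/L

Nernst: E = (25.5/1) · ln([out]/[in]), so ln([out]/[in]) = 57.8 × 1 / 25.5 = 2.2667.
[out]/[in] = e^(2.2667) = 9.647.
[out] = 9.647 × 14.7 = 141.8 mmol/L.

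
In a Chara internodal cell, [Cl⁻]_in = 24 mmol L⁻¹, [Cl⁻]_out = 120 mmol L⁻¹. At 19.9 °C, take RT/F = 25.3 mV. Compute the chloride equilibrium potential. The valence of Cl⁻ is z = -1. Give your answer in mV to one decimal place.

-40.7 mV

E = (25.3/z) · ln([Cl⁻]_out/[Cl⁻]_in) with z = -1.
For an anion, dividing by z = -1 reverses the sign.
= (25.3/-1) · ln(120/24) = -25.30 · ln(5)
= -25.30 · (1.6094) = -40.72 mV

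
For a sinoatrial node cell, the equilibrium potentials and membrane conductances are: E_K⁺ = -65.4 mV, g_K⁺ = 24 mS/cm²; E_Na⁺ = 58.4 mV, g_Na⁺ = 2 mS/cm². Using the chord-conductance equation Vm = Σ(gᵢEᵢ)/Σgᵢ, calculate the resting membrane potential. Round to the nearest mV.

-56 mV

Σ gᵢEᵢ = 24·(-65.4) + 2·(58.4) = -1452.80
Σ gᵢ = 24 + 2 = 26
Vm = -1452.80 / 26 = -55.88 mV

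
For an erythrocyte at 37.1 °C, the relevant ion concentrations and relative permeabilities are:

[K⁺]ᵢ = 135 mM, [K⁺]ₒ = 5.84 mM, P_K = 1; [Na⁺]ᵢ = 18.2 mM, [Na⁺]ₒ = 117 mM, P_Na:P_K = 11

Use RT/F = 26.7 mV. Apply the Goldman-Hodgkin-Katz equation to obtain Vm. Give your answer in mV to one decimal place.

Vm = 26.7 · ln[(Σ P·[cation]ₒ + Σ P·[anion]ᵢ) / (Σ P·[cation]ᵢ + Σ P·[anion]ₒ)]
Numerator = 1×5.84 + 11×117 = 1293
Denominator = 1×135 + 11×18.2 = 335.2
Vm = 26.7 · ln(3.8569) = 26.7 × (1.3499) = 36.04 mV

36.0 mV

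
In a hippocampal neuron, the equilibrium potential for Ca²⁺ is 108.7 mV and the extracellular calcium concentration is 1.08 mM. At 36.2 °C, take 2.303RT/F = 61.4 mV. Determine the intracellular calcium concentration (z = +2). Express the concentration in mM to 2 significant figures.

0.00031 mM

Nernst: E = (61.4/2) · log₁₀([out]/[in]), so log₁₀([out]/[in]) = 108.7 × 2 / 61.4 = 3.5407.
[out]/[in] = 10^(3.5407) = 3473.
[in] = 1.08 / 3473 = 0.000311 mM.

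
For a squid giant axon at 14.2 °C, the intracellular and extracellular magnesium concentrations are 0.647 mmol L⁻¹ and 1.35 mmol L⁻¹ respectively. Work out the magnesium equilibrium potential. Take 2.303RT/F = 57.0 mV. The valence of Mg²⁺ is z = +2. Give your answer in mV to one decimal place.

E = (57.0/z) · log₁₀([Mg²⁺]_out/[Mg²⁺]_in) with z = +2.
= (57.0/2) · log₁₀(1.35/0.647) = 28.50 · log₁₀(2.087)
= 28.50 · (0.3194) = 9.10 mV

9.1 mV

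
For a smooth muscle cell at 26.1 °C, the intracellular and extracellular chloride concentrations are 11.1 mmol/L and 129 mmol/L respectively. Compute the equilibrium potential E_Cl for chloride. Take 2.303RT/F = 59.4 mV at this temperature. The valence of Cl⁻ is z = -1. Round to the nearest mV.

E = (59.4/z) · log₁₀([Cl⁻]_out/[Cl⁻]_in) with z = -1.
For an anion, dividing by z = -1 reverses the sign.
= (59.4/-1) · log₁₀(129/11.1) = -59.40 · log₁₀(11.62)
= -59.40 · (1.0653) = -63.28 mV

-63 mV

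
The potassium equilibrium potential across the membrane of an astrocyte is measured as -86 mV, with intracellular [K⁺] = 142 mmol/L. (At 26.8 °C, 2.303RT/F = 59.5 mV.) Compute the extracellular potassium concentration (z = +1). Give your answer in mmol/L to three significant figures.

5.09 mmol/L

Nernst: E = (59.5/1) · log₁₀([out]/[in]), so log₁₀([out]/[in]) = -86.0 × 1 / 59.5 = -1.4454.
[out]/[in] = 10^(-1.4454) = 0.03586.
[out] = 0.03586 × 142 = 5.092 mmol/L.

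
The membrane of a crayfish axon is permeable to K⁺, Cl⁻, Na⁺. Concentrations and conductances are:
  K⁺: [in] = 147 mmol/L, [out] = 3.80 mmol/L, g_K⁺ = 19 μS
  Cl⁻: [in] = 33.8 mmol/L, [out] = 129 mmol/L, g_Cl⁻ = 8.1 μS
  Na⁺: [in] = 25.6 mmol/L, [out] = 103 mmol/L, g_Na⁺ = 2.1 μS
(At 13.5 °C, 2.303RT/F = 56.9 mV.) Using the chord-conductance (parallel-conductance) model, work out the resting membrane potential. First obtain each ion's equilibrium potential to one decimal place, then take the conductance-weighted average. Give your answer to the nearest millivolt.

E_K⁺ = (56.9/1)·log₁₀(3.80/147) = -90.3 mV
E_Cl⁻ = (56.9/-1)·log₁₀(129/33.8) = -33.1 mV
E_Na⁺ = (56.9/1)·log₁₀(103/25.6) = 34.4 mV
Vm = (Σ gᵢEᵢ)/(Σ gᵢ) = (19·-90.3 + 8.1·-33.1 + 2.1·34.4) / (19 + 8.1 + 2.1)
= -1911.57 / 29.2 = -65.46 mV

-65 mV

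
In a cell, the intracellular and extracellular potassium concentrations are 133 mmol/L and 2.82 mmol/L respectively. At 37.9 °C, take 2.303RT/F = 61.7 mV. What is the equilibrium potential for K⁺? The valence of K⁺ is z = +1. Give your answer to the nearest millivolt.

-103 mV

E = (61.7/z) · log₁₀([K⁺]_out/[K⁺]_in) with z = +1.
= (61.7/1) · log₁₀(2.82/133) = 61.70 · log₁₀(0.0212)
= 61.70 · (-1.6736) = -103.26 mV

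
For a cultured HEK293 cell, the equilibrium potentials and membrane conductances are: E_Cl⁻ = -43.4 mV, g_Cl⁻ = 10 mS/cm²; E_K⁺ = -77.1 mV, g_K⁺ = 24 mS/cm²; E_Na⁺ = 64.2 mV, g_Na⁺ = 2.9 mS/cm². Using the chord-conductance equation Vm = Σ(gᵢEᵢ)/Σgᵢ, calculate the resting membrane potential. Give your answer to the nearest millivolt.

Σ gᵢEᵢ = 10·(-43.4) + 24·(-77.1) + 2.9·(64.2) = -2098.22
Σ gᵢ = 10 + 24 + 2.9 = 36.9
Vm = -2098.22 / 36.9 = -56.86 mV

-57 mV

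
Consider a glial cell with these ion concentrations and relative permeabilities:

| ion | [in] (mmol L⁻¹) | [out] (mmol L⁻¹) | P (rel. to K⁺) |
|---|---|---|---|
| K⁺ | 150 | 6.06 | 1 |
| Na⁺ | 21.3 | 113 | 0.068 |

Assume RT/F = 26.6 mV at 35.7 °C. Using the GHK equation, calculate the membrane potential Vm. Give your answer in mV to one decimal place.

Vm = 26.6 · ln[(Σ P·[cation]ₒ + Σ P·[anion]ᵢ) / (Σ P·[cation]ᵢ + Σ P·[anion]ₒ)]
Numerator = 1×6.06 + 0.068×113 = 13.74
Denominator = 1×150 + 0.068×21.3 = 151.4
Vm = 26.6 · ln(0.09075) = 26.6 × (-2.3996) = -63.83 mV

-63.8 mV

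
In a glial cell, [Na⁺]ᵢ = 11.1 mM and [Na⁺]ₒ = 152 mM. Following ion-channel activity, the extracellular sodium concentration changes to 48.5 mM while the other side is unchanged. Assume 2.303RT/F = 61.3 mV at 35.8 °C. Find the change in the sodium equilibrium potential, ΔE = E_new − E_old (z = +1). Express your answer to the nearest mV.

-30 mV

E_old = (61.3/1)·log₁₀(152/11.1) = 69.67 mV
E_new = (61.3/1)·log₁₀(48.5/11.1) = 39.26 mV
ΔE = 39.26 − (69.67) = -30.41 mV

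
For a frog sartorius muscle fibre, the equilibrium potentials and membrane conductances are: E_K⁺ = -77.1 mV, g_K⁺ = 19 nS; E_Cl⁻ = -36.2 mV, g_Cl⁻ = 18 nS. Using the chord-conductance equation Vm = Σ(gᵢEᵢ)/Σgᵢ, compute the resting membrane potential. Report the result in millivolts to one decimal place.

-57.2 mV

Σ gᵢEᵢ = 19·(-77.1) + 18·(-36.2) = -2116.50
Σ gᵢ = 19 + 18 = 37
Vm = -2116.50 / 37 = -57.20 mV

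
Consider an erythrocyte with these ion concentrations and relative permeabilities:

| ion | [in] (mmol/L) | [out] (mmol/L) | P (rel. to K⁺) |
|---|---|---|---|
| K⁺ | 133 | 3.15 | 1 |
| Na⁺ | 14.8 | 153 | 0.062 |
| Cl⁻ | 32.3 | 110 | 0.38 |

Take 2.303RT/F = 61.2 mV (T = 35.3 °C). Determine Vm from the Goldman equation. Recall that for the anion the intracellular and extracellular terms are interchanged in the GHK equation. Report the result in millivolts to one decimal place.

-51.9 mV

Vm = 61.2 · log₁₀[(Σ P·[cation]ₒ + Σ P·[anion]ᵢ) / (Σ P·[cation]ᵢ + Σ P·[anion]ₒ)]
Numerator = 1×3.15 + 0.062×153 + 0.38×32.3 = 24.91
Denominator = 1×133 + 0.062×14.8 + 0.38×110 = 175.7
Vm = 61.2 · log₁₀(0.14176) = 61.2 × (-0.8484) = -51.92 mV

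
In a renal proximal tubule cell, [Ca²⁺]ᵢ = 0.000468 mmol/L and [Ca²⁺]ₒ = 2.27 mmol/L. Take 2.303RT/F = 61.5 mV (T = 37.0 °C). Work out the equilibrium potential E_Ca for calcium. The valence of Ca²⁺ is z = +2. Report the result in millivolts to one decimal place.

113.3 mV

E = (61.5/z) · log₁₀([Ca²⁺]_out/[Ca²⁺]_in) with z = +2.
= (61.5/2) · log₁₀(2.27/0.000468) = 30.75 · log₁₀(4850)
= 30.75 · (3.6858) = 113.34 mV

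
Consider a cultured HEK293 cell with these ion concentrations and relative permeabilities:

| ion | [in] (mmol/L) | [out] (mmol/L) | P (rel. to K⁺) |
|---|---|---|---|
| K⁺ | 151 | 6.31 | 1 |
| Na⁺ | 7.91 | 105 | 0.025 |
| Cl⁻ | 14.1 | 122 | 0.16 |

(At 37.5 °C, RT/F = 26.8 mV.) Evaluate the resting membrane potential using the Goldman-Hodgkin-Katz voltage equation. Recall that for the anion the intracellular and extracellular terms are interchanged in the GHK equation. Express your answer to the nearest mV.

-73 mV

Vm = 26.8 · ln[(Σ P·[cation]ₒ + Σ P·[anion]ᵢ) / (Σ P·[cation]ᵢ + Σ P·[anion]ₒ)]
Numerator = 1×6.31 + 0.025×105 + 0.16×14.1 = 11.19
Denominator = 1×151 + 0.025×7.91 + 0.16×122 = 170.7
Vm = 26.8 · ln(0.065553) = 26.8 × (-2.7249) = -73.03 mV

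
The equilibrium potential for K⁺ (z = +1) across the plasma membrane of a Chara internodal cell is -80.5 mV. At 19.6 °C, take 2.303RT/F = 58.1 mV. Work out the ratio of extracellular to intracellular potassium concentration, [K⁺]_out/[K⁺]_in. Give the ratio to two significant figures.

log₁₀([out]/[in]) = E·z/(58.1) = -80.5 × 1 / 58.1 = -1.3855
[out]/[in] = 10^(-1.3855) = 0.04116

0.041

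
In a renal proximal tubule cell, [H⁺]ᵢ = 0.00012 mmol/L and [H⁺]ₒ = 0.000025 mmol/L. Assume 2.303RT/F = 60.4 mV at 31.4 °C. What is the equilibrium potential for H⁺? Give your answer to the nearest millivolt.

E = (60.4/z) · log₁₀([H⁺]_out/[H⁺]_in) with z = +1.
= (60.4/1) · log₁₀(0.000025/0.00012) = 60.40 · log₁₀(0.2083)
= 60.40 · (-0.6812) = -41.15 mV

-41 mV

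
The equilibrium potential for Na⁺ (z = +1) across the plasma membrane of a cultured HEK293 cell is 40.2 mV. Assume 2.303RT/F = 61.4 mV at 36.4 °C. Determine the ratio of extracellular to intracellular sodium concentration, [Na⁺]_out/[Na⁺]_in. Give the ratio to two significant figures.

log₁₀([out]/[in]) = E·z/(61.4) = 40.2 × 1 / 61.4 = 0.6547
[out]/[in] = 10^(0.6547) = 4.516

4.5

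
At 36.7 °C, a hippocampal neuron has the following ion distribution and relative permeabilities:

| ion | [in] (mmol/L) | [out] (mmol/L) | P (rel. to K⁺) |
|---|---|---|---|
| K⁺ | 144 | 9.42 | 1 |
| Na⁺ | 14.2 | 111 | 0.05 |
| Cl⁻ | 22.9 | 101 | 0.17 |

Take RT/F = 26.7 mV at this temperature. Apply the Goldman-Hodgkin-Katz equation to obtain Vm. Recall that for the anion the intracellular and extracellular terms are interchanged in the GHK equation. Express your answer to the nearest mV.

Vm = 26.7 · ln[(Σ P·[cation]ₒ + Σ P·[anion]ᵢ) / (Σ P·[cation]ᵢ + Σ P·[anion]ₒ)]
Numerator = 1×9.42 + 0.05×111 + 0.17×22.9 = 18.86
Denominator = 1×144 + 0.05×14.2 + 0.17×101 = 161.9
Vm = 26.7 · ln(0.11652) = 26.7 × (-2.1497) = -57.40 mV

-57 mV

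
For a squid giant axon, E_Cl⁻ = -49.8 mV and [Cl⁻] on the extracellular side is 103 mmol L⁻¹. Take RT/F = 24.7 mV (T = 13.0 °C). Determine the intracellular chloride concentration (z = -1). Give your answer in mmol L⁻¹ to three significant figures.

13.7 mmol L⁻¹

Nernst: E = (24.7/-1) · ln([out]/[in]), so ln([out]/[in]) = -49.8 × -1 / 24.7 = 2.0162.
[out]/[in] = e^(2.0162) = 7.51.
[in] = 103 / 7.51 = 13.72 mmol L⁻¹.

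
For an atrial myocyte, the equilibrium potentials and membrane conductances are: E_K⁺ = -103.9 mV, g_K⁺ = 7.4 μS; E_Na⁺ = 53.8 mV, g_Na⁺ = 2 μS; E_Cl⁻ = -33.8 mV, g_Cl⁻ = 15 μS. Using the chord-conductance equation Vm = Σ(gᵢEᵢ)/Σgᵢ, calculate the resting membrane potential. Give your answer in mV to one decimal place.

-47.9 mV

Σ gᵢEᵢ = 7.4·(-103.9) + 2·(53.8) + 15·(-33.8) = -1168.26
Σ gᵢ = 7.4 + 2 + 15 = 24.4
Vm = -1168.26 / 24.4 = -47.88 mV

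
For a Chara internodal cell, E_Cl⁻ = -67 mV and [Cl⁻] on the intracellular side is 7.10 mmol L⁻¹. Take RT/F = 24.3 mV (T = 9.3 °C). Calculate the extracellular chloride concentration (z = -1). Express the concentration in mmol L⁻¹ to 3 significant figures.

112 mmol L⁻¹

Nernst: E = (24.3/-1) · ln([out]/[in]), so ln([out]/[in]) = -67.0 × -1 / 24.3 = 2.7572.
[out]/[in] = e^(2.7572) = 15.76.
[out] = 15.76 × 7.10 = 111.9 mmol L⁻¹.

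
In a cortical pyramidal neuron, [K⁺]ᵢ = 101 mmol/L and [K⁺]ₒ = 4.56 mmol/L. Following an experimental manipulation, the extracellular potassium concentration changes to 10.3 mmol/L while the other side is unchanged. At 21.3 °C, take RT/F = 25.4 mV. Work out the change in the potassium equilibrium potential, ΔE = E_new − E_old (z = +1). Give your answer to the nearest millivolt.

E_old = (25.4/1)·ln(4.56/101) = -78.68 mV
E_new = (25.4/1)·ln(10.3/101) = -57.99 mV
ΔE = -57.99 − (-78.68) = 20.70 mV

21 mV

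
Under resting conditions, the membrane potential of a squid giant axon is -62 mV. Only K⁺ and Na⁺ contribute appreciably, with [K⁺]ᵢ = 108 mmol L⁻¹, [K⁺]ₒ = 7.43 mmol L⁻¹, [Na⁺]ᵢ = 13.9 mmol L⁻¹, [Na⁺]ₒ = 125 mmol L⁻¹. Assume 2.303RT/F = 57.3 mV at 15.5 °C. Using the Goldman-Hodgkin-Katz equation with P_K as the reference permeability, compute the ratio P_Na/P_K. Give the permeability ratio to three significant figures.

Let α = P_Na/P_K. GHK: Vm = 57.3·log₁₀[(Kₒ + α·Naₒ)/(Kᵢ + α·Naᵢ)].
10^(Vm/57.3) = 10^(-62.0/57.3) = 0.08279
So 0.08279·(Kᵢ + α·Naᵢ) = Kₒ + α·Naₒ → α = (0.08279·108.0 − 7.43) / (125.0 − 0.08279·13.9)
α = (8.941 − 7.43) / (125.0 − 1.151) = 1.511/123.8 = 0.0122

0.0122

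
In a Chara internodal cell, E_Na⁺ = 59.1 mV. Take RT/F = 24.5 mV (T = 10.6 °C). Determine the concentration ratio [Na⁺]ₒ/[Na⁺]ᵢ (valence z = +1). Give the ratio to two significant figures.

ln([out]/[in]) = E·z/(24.5) = 59.1 × 1 / 24.5 = 2.4122
[out]/[in] = e^(2.4122) = 11.16

11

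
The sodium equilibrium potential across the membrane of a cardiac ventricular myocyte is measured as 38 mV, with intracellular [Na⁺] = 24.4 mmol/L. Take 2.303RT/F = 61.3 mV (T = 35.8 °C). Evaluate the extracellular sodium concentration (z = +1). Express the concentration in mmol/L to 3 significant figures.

Nernst: E = (61.3/1) · log₁₀([out]/[in]), so log₁₀([out]/[in]) = 38.0 × 1 / 61.3 = 0.6199.
[out]/[in] = 10^(0.6199) = 4.168.
[out] = 4.168 × 24.4 = 101.7 mmol/L.

102 mmol/L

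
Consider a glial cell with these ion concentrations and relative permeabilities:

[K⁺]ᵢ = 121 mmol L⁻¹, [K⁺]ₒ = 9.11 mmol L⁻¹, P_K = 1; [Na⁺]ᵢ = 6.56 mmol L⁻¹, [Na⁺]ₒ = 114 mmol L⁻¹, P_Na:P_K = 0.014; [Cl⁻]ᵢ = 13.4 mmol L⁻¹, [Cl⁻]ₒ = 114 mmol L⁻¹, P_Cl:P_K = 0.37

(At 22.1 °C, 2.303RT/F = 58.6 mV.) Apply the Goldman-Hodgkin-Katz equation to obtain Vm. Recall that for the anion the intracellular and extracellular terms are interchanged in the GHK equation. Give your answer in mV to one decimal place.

-59.7 mV

Vm = 58.6 · log₁₀[(Σ P·[cation]ₒ + Σ P·[anion]ᵢ) / (Σ P·[cation]ᵢ + Σ P·[anion]ₒ)]
Numerator = 1×9.11 + 0.014×114 + 0.37×13.4 = 15.66
Denominator = 1×121 + 0.014×6.56 + 0.37×114 = 163.3
Vm = 58.6 · log₁₀(0.095938) = 58.6 × (-1.0180) = -59.66 mV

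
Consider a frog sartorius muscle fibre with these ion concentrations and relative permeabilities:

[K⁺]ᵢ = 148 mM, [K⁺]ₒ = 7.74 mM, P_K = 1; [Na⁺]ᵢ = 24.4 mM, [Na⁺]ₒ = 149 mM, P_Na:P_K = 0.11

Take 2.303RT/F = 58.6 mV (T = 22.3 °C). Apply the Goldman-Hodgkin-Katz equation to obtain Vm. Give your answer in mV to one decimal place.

-46.6 mV

Vm = 58.6 · log₁₀[(Σ P·[cation]ₒ + Σ P·[anion]ᵢ) / (Σ P·[cation]ᵢ + Σ P·[anion]ₒ)]
Numerator = 1×7.74 + 0.11×149 = 24.13
Denominator = 1×148 + 0.11×24.4 = 150.7
Vm = 58.6 · log₁₀(0.16014) = 58.6 × (-0.7955) = -46.62 mV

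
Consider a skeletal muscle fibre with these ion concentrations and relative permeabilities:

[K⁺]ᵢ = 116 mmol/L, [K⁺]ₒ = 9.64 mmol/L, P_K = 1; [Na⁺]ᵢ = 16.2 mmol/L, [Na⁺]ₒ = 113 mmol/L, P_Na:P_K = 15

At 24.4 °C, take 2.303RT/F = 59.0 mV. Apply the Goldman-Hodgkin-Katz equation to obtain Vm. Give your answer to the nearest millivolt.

Vm = 59.0 · log₁₀[(Σ P·[cation]ₒ + Σ P·[anion]ᵢ) / (Σ P·[cation]ᵢ + Σ P·[anion]ₒ)]
Numerator = 1×9.64 + 15×113 = 1705
Denominator = 1×116 + 15×16.2 = 359
Vm = 59.0 · log₁₀(4.7483) = 59.0 × (0.6765) = 39.92 mV

40 mV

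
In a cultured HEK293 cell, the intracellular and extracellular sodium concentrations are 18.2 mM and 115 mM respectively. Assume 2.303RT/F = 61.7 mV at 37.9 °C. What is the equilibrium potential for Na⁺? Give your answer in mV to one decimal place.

E = (61.7/z) · log₁₀([Na⁺]_out/[Na⁺]_in) with z = +1.
= (61.7/1) · log₁₀(115/18.2) = 61.70 · log₁₀(6.319)
= 61.70 · (0.8006) = 49.40 mV

49.4 mV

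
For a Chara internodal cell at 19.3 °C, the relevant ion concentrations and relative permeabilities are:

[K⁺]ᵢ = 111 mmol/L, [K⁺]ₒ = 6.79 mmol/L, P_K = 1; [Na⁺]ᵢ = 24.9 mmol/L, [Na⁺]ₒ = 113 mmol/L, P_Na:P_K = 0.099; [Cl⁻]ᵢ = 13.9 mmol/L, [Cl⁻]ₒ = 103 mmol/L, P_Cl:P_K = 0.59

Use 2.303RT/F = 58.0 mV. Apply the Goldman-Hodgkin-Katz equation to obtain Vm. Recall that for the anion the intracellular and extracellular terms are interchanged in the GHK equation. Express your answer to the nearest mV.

Vm = 58.0 · log₁₀[(Σ P·[cation]ₒ + Σ P·[anion]ᵢ) / (Σ P·[cation]ᵢ + Σ P·[anion]ₒ)]
Numerator = 1×6.79 + 0.099×113 + 0.59×13.9 = 26.18
Denominator = 1×111 + 0.099×24.9 + 0.59×103 = 174.2
Vm = 58.0 · log₁₀(0.15025) = 58.0 × (-0.8232) = -47.75 mV

-48 mV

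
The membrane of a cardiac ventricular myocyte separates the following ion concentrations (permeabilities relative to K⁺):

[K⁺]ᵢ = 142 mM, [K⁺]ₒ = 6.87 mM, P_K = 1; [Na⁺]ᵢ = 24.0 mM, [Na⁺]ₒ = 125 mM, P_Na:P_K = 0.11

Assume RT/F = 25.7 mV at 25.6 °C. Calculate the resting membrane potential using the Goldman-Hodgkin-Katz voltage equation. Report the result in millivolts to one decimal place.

Vm = 25.7 · ln[(Σ P·[cation]ₒ + Σ P·[anion]ᵢ) / (Σ P·[cation]ᵢ + Σ P·[anion]ₒ)]
Numerator = 1×6.87 + 0.11×125 = 20.62
Denominator = 1×142 + 0.11×24.0 = 144.6
Vm = 25.7 · ln(0.14256) = 25.7 × (-1.9480) = -50.06 mV

-50.1 mV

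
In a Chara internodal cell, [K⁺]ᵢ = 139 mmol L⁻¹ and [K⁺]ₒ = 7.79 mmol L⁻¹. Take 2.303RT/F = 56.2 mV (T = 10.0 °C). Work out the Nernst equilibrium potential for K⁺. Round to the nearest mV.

-70 mV

E = (56.2/z) · log₁₀([K⁺]_out/[K⁺]_in) with z = +1.
= (56.2/1) · log₁₀(7.79/139) = 56.20 · log₁₀(0.05604)
= 56.20 · (-1.2515) = -70.33 mV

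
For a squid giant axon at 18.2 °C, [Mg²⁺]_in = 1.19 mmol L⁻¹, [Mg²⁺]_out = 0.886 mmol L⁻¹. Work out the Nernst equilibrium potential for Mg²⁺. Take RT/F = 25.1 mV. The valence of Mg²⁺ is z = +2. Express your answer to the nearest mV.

-4 mV

E = (25.1/z) · ln([Mg²⁺]_out/[Mg²⁺]_in) with z = +2.
= (25.1/2) · ln(0.886/1.19) = 12.55 · ln(0.7445)
= 12.55 · (-0.2950) = -3.70 mV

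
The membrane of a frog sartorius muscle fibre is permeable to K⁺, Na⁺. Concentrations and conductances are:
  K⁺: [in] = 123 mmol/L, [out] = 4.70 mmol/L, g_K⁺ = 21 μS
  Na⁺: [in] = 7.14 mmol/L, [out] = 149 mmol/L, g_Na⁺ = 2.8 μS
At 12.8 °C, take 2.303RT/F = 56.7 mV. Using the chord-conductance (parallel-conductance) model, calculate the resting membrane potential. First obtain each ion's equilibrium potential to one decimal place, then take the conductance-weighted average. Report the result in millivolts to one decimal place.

E_K⁺ = (56.7/1)·log₁₀(4.70/123) = -80.4 mV
E_Na⁺ = (56.7/1)·log₁₀(149/7.14) = 74.8 mV
Vm = (Σ gᵢEᵢ)/(Σ gᵢ) = (21·-80.4 + 2.8·74.8) / (21 + 2.8)
= -1478.96 / 23.8 = -62.14 mV

-62.1 mV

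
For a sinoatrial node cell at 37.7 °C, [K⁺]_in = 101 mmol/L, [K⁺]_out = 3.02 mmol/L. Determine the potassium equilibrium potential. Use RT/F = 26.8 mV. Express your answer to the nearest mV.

E = (26.8/z) · ln([K⁺]_out/[K⁺]_in) with z = +1.
= (26.8/1) · ln(3.02/101) = 26.80 · ln(0.0299)
= 26.80 · (-3.5099) = -94.06 mV

-94 mV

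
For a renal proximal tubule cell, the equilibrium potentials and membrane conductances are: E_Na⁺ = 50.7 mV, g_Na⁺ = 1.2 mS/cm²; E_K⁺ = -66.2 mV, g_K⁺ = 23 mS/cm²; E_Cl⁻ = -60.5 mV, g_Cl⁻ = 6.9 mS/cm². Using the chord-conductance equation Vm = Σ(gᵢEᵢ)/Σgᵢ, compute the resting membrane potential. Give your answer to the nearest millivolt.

-60 mV

Σ gᵢEᵢ = 1.2·(50.7) + 23·(-66.2) + 6.9·(-60.5) = -1879.21
Σ gᵢ = 1.2 + 23 + 6.9 = 31.1
Vm = -1879.21 / 31.1 = -60.42 mV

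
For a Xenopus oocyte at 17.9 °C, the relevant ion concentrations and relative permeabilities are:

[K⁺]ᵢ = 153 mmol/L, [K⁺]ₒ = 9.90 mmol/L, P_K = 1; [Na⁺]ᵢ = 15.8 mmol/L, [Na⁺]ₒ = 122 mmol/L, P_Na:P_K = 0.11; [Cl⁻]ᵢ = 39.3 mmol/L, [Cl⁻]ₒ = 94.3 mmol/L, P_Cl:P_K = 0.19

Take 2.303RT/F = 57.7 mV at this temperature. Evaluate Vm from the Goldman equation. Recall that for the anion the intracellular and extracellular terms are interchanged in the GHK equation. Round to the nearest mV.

Vm = 57.7 · log₁₀[(Σ P·[cation]ₒ + Σ P·[anion]ᵢ) / (Σ P·[cation]ᵢ + Σ P·[anion]ₒ)]
Numerator = 1×9.90 + 0.11×122 + 0.19×39.3 = 30.79
Denominator = 1×153 + 0.11×15.8 + 0.19×94.3 = 172.7
Vm = 57.7 · log₁₀(0.17832) = 57.7 × (-0.7488) = -43.21 mV

-43 mV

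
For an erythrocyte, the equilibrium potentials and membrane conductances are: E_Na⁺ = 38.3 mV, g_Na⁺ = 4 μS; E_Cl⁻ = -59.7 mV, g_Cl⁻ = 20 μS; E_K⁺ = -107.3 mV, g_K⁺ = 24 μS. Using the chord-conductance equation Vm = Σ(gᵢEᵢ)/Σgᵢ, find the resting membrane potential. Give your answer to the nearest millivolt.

-75 mV

Σ gᵢEᵢ = 4·(38.3) + 20·(-59.7) + 24·(-107.3) = -3616.00
Σ gᵢ = 4 + 20 + 24 = 48
Vm = -3616.00 / 48 = -75.33 mV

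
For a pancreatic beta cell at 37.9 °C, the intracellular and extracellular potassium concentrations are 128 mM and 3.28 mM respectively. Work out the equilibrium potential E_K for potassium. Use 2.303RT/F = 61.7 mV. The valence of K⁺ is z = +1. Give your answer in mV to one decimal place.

E = (61.7/z) · log₁₀([K⁺]_out/[K⁺]_in) with z = +1.
= (61.7/1) · log₁₀(3.28/128) = 61.70 · log₁₀(0.02562)
= 61.70 · (-1.5913) = -98.19 mV

-98.2 mV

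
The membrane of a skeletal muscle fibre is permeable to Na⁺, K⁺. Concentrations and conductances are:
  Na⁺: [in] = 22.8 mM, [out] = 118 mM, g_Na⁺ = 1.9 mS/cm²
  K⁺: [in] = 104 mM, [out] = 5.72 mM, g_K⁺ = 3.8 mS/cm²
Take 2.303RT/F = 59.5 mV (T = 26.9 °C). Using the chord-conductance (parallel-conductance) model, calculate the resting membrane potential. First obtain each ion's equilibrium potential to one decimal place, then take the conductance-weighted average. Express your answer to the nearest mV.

E_Na⁺ = (59.5/1)·log₁₀(118/22.8) = 42.5 mV
E_K⁺ = (59.5/1)·log₁₀(5.72/104) = -74.9 mV
Vm = (Σ gᵢEᵢ)/(Σ gᵢ) = (1.9·42.5 + 3.8·-74.9) / (1.9 + 3.8)
= -203.87 / 5.7 = -35.77 mV

-36 mV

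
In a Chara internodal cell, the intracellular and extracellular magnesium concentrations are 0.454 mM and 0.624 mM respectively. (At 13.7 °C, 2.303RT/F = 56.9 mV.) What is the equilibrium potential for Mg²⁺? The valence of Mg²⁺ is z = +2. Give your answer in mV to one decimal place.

E = (56.9/z) · log₁₀([Mg²⁺]_out/[Mg²⁺]_in) with z = +2.
= (56.9/2) · log₁₀(0.624/0.454) = 28.45 · log₁₀(1.374)
= 28.45 · (0.1381) = 3.93 mV

3.9 mV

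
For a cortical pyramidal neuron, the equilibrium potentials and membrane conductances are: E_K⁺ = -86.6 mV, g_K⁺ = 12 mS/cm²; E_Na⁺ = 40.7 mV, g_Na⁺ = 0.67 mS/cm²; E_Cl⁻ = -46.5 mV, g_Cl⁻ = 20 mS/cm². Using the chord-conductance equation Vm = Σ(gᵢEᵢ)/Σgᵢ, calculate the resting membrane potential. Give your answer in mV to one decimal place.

Σ gᵢEᵢ = 12·(-86.6) + 0.67·(40.7) + 20·(-46.5) = -1941.93
Σ gᵢ = 12 + 0.67 + 20 = 32.67
Vm = -1941.93 / 32.67 = -59.44 mV

-59.4 mV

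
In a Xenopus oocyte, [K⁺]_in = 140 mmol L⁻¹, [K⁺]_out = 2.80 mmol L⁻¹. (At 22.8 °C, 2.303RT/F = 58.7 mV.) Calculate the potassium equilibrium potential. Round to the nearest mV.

-100 mV

E = (58.7/z) · log₁₀([K⁺]_out/[K⁺]_in) with z = +1.
= (58.7/1) · log₁₀(2.80/140) = 58.70 · log₁₀(0.02)
= 58.70 · (-1.6990) = -99.73 mV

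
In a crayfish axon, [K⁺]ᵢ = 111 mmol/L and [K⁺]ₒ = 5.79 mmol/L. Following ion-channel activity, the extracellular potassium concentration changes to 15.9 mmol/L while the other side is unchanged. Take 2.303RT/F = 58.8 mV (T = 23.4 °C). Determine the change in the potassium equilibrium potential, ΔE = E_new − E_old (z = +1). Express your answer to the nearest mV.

26 mV

E_old = (58.8/1)·log₁₀(5.79/111) = -75.42 mV
E_new = (58.8/1)·log₁₀(15.9/111) = -49.62 mV
ΔE = -49.62 − (-75.42) = 25.80 mV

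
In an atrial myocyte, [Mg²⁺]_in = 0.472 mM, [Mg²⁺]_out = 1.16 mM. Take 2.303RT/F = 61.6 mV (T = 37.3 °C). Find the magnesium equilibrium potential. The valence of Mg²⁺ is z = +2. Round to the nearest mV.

12 mV

E = (61.6/z) · log₁₀([Mg²⁺]_out/[Mg²⁺]_in) with z = +2.
= (61.6/2) · log₁₀(1.16/0.472) = 30.80 · log₁₀(2.458)
= 30.80 · (0.3905) = 12.03 mV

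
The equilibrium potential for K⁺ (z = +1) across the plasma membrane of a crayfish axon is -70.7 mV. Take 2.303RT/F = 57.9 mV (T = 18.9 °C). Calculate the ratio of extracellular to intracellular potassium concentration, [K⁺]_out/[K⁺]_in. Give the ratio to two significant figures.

0.060

log₁₀([out]/[in]) = E·z/(57.9) = -70.7 × 1 / 57.9 = -1.2211
[out]/[in] = 10^(-1.2211) = 0.06011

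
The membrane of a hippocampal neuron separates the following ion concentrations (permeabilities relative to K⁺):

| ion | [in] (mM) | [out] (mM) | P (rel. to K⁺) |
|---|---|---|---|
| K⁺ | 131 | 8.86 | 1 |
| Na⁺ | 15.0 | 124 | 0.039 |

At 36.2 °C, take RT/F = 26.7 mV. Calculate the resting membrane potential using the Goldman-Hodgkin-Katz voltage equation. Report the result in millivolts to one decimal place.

Vm = 26.7 · ln[(Σ P·[cation]ₒ + Σ P·[anion]ᵢ) / (Σ P·[cation]ᵢ + Σ P·[anion]ₒ)]
Numerator = 1×8.86 + 0.039×124 = 13.7
Denominator = 1×131 + 0.039×15.0 = 131.6
Vm = 26.7 · ln(0.10408) = 26.7 × (-2.2625) = -60.41 mV

-60.4 mV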